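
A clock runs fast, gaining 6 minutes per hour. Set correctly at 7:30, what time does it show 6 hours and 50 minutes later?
For every 60 true minutes, the faulty clock advances 60 + 6 = 66 minutes.
True elapsed: 6 hours and 50 minutes = 410 minutes.
Faulty clock advances: 410 x 66/60 = 451 minutes (drift: 41 minutes ahead).
Shown time: 7:30 + 451 minutes = 3:01.

Final answer: 3:01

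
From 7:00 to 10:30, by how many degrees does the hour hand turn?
The hour hand moves 0.5 degrees per minute.
Time elapsed: 10:30 - 7:00 = 210 minutes
Angular displacement: 210 x 0.5 = 105 degrees

Final answer: 105 degrees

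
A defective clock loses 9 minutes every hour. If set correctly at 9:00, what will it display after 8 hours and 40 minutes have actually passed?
For every 60 true minutes, the faulty clock advances 60 - 9 = 51 minutes.
True elapsed: 8 hours and 40 minutes = 520 minutes.
Faulty clock advances: 520 x 51/60 = 442 minutes (drift: 78 minutes behind).
Shown time: 9:00 + 442 minutes = 4:22.

Final answer: 4:22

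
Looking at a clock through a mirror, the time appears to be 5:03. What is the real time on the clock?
Reflection across the vertical (12-6) axis maps a hand at angle A degrees to (360 - A) degrees, which sends a reading of T minutes past 12:00 to (720 - T) minutes past 12:00.
Mirror reads 5:03 = 303 minutes past 12:00.
Actual time: (720 - 303) mod 720 = 417 minutes = 6:57.

Final answer: 6:57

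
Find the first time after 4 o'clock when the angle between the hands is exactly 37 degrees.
At t minutes past 4:00, the hour hand is at 30 x 4 + 0.5t degrees and the minute hand is at 6t degrees.
The smaller angle between them is 37 degrees when |30H - 5.5t| = 37 or |30H - 5.5t| = 323.
With H = 4, solve 30 x 4 - 5.5t = +/- target for each target:
  t = (30 x 4 - 37) / 5.5 = 15.09
  t = (30 x 4 + 37) / 5.5 = 28.55
  t = (30 x 4 - 323) / 5.5 = -36.91 (outside (0, 60))
  t = (30 x 4 + 323) / 5.5 = 80.55 (outside (0, 60))
Valid solutions in (0, 60): {15.09, 28.55} minutes.
The first occurrence is t = 15.09 minutes.
The hands form a 37-degree angle at 15.09 minutes past 4:00.

Final answer: 15.09 minutes past 4:00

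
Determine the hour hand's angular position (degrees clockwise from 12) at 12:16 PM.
The hour hand moves 30 degrees per hour and 0.5 degrees per minute.
At 12:16: (0) x 30 + 16 x 0.5 = 0 + 8 = 8 degrees

Final answer: 8 degrees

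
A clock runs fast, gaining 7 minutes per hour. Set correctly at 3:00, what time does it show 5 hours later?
For every 60 true minutes, the faulty clock advances 60 + 7 = 67 minutes.
True elapsed: 5 hours = 300 minutes.
Faulty clock advances: 300 x 67/60 = 335 minutes (drift: 35 minutes ahead).
Shown time: 3:00 + 335 minutes = 8:35.

Final answer: 8:35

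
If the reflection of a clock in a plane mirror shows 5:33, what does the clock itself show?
Reflection across the vertical (12-6) axis maps a hand at angle A degrees to (360 - A) degrees, which sends a reading of T minutes past 12:00 to (720 - T) minutes past 12:00.
Mirror reads 5:33 = 333 minutes past 12:00.
Actual time: (720 - 333) mod 720 = 387 minutes = 6:27.

Final answer: 6:27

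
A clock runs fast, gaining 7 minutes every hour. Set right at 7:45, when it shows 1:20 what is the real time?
For every 60 true minutes, the faulty clock advances 67 minutes, so 1 faulty-clock minute corresponds to 60/67 true minutes.
From 7:45 to 1:20 on the faulty dial is 335 minutes.
True elapsed: 335 x 60/67 = 300 minutes = 5 hours.
True time: 7:45 + 5 hours = 12:45.

Final answer: 12:45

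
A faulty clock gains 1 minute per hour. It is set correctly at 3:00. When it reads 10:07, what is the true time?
For every 60 true minutes, the faulty clock advances 61 minutes, so 1 faulty-clock minute corresponds to 60/61 true minutes.
From 3:00 to 10:07 on the faulty dial is 427 minutes.
True elapsed: 427 x 60/61 = 420 minutes = 7 hours.
True time: 3:00 + 7 hours = 10:00.

Final answer: 10:00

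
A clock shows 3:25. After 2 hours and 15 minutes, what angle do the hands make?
First find the time 2 hours and 15 minutes after 3:25.
Total minutes: 3 x 60 + 25 + 2 x 60 + 15 = 340.
340 mod 720 = 340 minutes = 5:40.
Now compute the angle at 5:40:
Hour hand: 5 x 30 + 40 x 0.5 = 170 degrees
Minute hand: 40 x 6 = 240 degrees
Difference: |170 - 240| = 70 degrees
The angle is 70 degrees

Final answer: 70 degrees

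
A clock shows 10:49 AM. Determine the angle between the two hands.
Hour hand position: 10 x 30 + 49 x 0.5 = 324.5 degrees
Minute hand position: 49 x 6 = 294 degrees
Difference: |324.5 - 294| = 30.5 degrees
The angle between the hands is 30.5 degrees

Final answer: 30.5 degrees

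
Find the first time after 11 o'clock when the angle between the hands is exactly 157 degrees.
At t minutes past 11:00, the hour hand is at 30 x 11 + 0.5t degrees and the minute hand is at 6t degrees.
The smaller angle between them is 157 degrees when |30H - 5.5t| = 157 or |30H - 5.5t| = 203.
With H = 11, solve 30 x 11 - 5.5t = +/- target for each target:
  t = (30 x 11 - 157) / 5.5 = 31.45
  t = (30 x 11 + 157) / 5.5 = 88.55 (outside (0, 60))
  t = (30 x 11 - 203) / 5.5 = 23.09
  t = (30 x 11 + 203) / 5.5 = 96.91 (outside (0, 60))
Valid solutions in (0, 60): {23.09, 31.45} minutes.
The first occurrence is t = 23.09 minutes.
The hands form a 157-degree angle at 23.09 minutes past 11:00.

Final answer: 23.09 minutes past 11:00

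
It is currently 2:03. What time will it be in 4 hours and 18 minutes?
Starting time: 2:03
Adding 18 minutes to 3 minutes: 3 + 18 = 21 minutes
Adding 4 hours: 2 + 4 = 6
Final time: 6:21

Final answer: 6:21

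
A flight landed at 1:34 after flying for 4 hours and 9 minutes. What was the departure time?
Starting time: 1:34 = 94 total minutes past 12:00
Subtracting: 4 hours and 9 minutes = 249 minutes
94 - 249 = -155 (negative, add 12 hours = 720) = 565 minutes
= 9 hours and 25 minutes past 12:00 = 9:25

Final answer: 9:25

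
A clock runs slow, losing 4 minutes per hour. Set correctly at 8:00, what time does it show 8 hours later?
For every 60 true minutes, the faulty clock advances 60 - 4 = 56 minutes.
True elapsed: 8 hours = 480 minutes.
Faulty clock advances: 480 x 56/60 = 448 minutes (drift: 32 minutes behind).
Shown time: 8:00 + 448 minutes = 3:28.

Final answer: 3:28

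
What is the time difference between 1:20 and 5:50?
From 1:20 to 5:50:
(5 x 60 + 50) - (1 x 60 + 20) = 350 - 80 = 270 minutes
= 4 hours and 30 minutes

Final answer: 4 hours and 30 minutes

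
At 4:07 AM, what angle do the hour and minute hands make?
Hour hand position: 4 x 30 + 7 x 0.5 = 123.5 degrees
Minute hand position: 7 x 6 = 42 degrees
Difference: |123.5 - 42| = 81.5 degrees
The angle between the hands is 81.5 degrees

Final answer: 81.5 degrees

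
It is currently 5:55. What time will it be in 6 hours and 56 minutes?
Starting time: 5:55
Adding 56 minutes to 55 minutes: 55 + 56 = 111 minutes = 1 hour and 51 minutes
Adding 6 hours: 5 + 6 + 1 (carry) = 12
Final time: 12:51

Final answer: 12:51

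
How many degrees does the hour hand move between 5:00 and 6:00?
The hour hand moves 0.5 degrees per minute.
Time elapsed: 6:00 - 5:00 = 60 minutes
Angular displacement: 60 x 0.5 = 30 degrees

Final answer: 30 degrees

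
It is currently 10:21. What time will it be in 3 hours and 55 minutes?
Starting time: 10:21
Adding 55 minutes to 21 minutes: 21 + 55 = 76 minutes = 1 hour and 16 minutes
Adding 3 hours: 10 + 3 + 1 (carry) = 14 - 12 = 2
Final time: 2:16

Final answer: 2:16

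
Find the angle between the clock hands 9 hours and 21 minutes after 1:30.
First find the time 9 hours and 21 minutes after 1:30.
Total minutes: 1 x 60 + 30 + 9 x 60 + 21 = 651.
651 mod 720 = 651 minutes = 10:51.
Now compute the angle at 10:51:
Hour hand: 10 x 30 + 51 x 0.5 = 325.5 degrees
Minute hand: 51 x 6 = 306 degrees
Difference: |325.5 - 306| = 19.5 degrees
The angle is 19.5 degrees

Final answer: 19.5 degrees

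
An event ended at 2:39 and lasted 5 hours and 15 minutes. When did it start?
Starting time: 2:39 = 159 total minutes past 12:00
Subtracting: 5 hours and 15 minutes = 315 minutes
159 - 315 = -156 (negative, add 12 hours = 720) = 564 minutes
= 9 hours and 24 minutes past 12:00 = 9:24

Final answer: 9:24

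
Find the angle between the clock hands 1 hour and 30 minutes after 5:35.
First find the time 1 hour and 30 minutes after 5:35.
Total minutes: 5 x 60 + 35 + 1 x 60 + 30 = 425.
425 mod 720 = 425 minutes = 7:05.
Now compute the angle at 7:05:
Hour hand: 7 x 30 + 5 x 0.5 = 212.5 degrees
Minute hand: 5 x 6 = 30 degrees
Difference: |212.5 - 30| = 182.5 degrees
Smaller angle: 360 - 182.5 = 177.5 degrees

Final answer: 177.5 degrees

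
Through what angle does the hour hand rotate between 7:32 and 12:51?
The hour hand moves 0.5 degrees per minute.
Time elapsed: 12:51 - 7:32 = 319 minutes
Angular displacement: 319 x 0.5 = 159.5 degrees

Final answer: 159.5 degrees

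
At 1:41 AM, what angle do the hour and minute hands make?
Hour hand position: 1 x 30 + 41 x 0.5 = 50.5 degrees
Minute hand position: 41 x 6 = 246 degrees
Difference: |50.5 - 246| = 195.5 degrees
Since 195.5 > 180, the smaller angle is 360 - 195.5 = 164.5 degrees

Final answer: 164.5 degrees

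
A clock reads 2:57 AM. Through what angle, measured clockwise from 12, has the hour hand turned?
The hour hand moves 30 degrees per hour and 0.5 degrees per minute.
At 2:57: (2) x 30 + 57 x 0.5 = 60 + 28.5 = 88.5 degrees

Final answer: 88.5 degrees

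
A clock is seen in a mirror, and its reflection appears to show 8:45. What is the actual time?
Reflection across the vertical (12-6) axis maps a hand at angle A degrees to (360 - A) degrees, which sends a reading of T minutes past 12:00 to (720 - T) minutes past 12:00.
Mirror reads 8:45 = 525 minutes past 12:00.
Actual time: (720 - 525) mod 720 = 195 minutes = 3:15.

Final answer: 3:15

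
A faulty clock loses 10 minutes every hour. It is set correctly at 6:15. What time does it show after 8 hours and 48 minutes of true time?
For every 60 true minutes, the faulty clock advances 60 - 10 = 50 minutes.
True elapsed: 8 hours and 48 minutes = 528 minutes.
Faulty clock advances: 528 x 50/60 = 440 minutes (drift: 88 minutes behind).
Shown time: 6:15 + 440 minutes = 1:35.

Final answer: 1:35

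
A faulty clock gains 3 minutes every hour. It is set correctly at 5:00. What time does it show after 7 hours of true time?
For every 60 true minutes, the faulty clock advances 60 + 3 = 63 minutes.
True elapsed: 7 hours = 420 minutes.
Faulty clock advances: 420 x 63/60 = 441 minutes (drift: 21 minutes ahead).
Shown time: 5:00 + 441 minutes = 12:21.

Final answer: 12:21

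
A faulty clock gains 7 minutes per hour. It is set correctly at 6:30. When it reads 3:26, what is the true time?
For every 60 true minutes, the faulty clock advances 67 minutes, so 1 faulty-clock minute corresponds to 60/67 true minutes.
From 6:30 to 3:26 on the faulty dial is 536 minutes.
True elapsed: 536 x 60/67 = 480 minutes = 8 hours.
True time: 6:30 + 8 hours = 2:30.

Final answer: 2:30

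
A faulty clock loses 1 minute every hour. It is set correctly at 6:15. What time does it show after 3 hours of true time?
For every 60 true minutes, the faulty clock advances 60 - 1 = 59 minutes.
True elapsed: 3 hours = 180 minutes.
Faulty clock advances: 180 x 59/60 = 177 minutes (drift: 3 minutes behind).
Shown time: 6:15 + 177 minutes = 9:12.

Final answer: 9:12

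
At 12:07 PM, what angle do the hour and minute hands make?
Hour hand position: 0 x 30 + 7 x 0.5 = 3.5 degrees
Minute hand position: 7 x 6 = 42 degrees
Difference: |3.5 - 42| = 38.5 degrees
The angle between the hands is 38.5 degrees

Final answer: 38.5 degrees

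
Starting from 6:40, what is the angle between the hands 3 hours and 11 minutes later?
First find the time 3 hours and 11 minutes after 6:40.
Total minutes: 6 x 60 + 40 + 3 x 60 + 11 = 591.
591 mod 720 = 591 minutes = 9:51.
Now compute the angle at 9:51:
Hour hand: 9 x 30 + 51 x 0.5 = 295.5 degrees
Minute hand: 51 x 6 = 306 degrees
Difference: |295.5 - 306| = 10.5 degrees
The angle is 10.5 degrees

Final answer: 10.5 degrees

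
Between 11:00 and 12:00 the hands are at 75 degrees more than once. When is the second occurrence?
At t minutes past 11:00, the hour hand is at 30 x 11 + 0.5t degrees and the minute hand is at 6t degrees.
The smaller angle between them is 75 degrees when |30H - 5.5t| = 75 or |30H - 5.5t| = 285.
With H = 11, solve 30 x 11 - 5.5t = +/- target for each target:
  t = (30 x 11 - 75) / 5.5 = 46.36
  t = (30 x 11 + 75) / 5.5 = 73.64 (outside (0, 60))
  t = (30 x 11 - 285) / 5.5 = 8.18
  t = (30 x 11 + 285) / 5.5 = 111.82 (outside (0, 60))
Valid solutions in (0, 60): {8.18, 46.36} minutes.
The second occurrence is t = 46.36 minutes.
The hands form a 75-degree angle at 46.36 minutes past 11:00.

Final answer: 46.36 minutes past 11:00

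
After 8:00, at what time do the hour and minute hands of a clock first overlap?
The minute hand gains 5.5 degrees per minute on the hour hand.
At 8:00, the hour hand is at 240 degrees and the minute hand is at 0 degrees.
The gap is 240 degrees. Time to close: 240/5.5 = 60 x 8/11 = 43.64 minutes.
The hands overlap at 43.64 minutes past 8:00.

Final answer: 43.64 minutes past 8:00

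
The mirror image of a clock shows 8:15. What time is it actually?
Reflection across the vertical (12-6) axis maps a hand at angle A degrees to (360 - A) degrees, which sends a reading of T minutes past 12:00 to (720 - T) minutes past 12:00.
Mirror reads 8:15 = 495 minutes past 12:00.
Actual time: (720 - 495) mod 720 = 225 minutes = 3:45.

Final answer: 3:45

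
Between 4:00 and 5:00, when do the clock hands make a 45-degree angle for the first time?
At t minutes past 4:00, the hour hand is at 30 x 4 + 0.5t degrees and the minute hand is at 6t degrees.
The smaller angle between them is 45 degrees when |30H - 5.5t| = 45 or |30H - 5.5t| = 315.
With H = 4, solve 30 x 4 - 5.5t = +/- target for each target:
  t = (30 x 4 - 45) / 5.5 = 13.64
  t = (30 x 4 + 45) / 5.5 = 30
  t = (30 x 4 - 315) / 5.5 = -35.45 (outside (0, 60))
  t = (30 x 4 + 315) / 5.5 = 79.09 (outside (0, 60))
Valid solutions in (0, 60): {13.64, 30} minutes.
The first occurrence is t = 13.64 minutes.
The hands form a 45-degree angle at 13.64 minutes past 4:00.

Final answer: 13.64 minutes past 4:00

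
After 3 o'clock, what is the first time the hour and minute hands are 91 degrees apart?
At t minutes past 3:00, the hour hand is at 30 x 3 + 0.5t degrees and the minute hand is at 6t degrees.
The smaller angle between them is 91 degrees when |30H - 5.5t| = 91 or |30H - 5.5t| = 269.
With H = 3, solve 30 x 3 - 5.5t = +/- target for each target:
  t = (30 x 3 - 91) / 5.5 = -0.18 (outside (0, 60))
  t = (30 x 3 + 91) / 5.5 = 32.91
  t = (30 x 3 - 269) / 5.5 = -32.55 (outside (0, 60))
  t = (30 x 3 + 269) / 5.5 = 65.27 (outside (0, 60))
Valid solutions in (0, 60): {32.91} minutes.
The first occurrence is t = 32.91 minutes.
The hands form a 91-degree angle at 32.91 minutes past 3:00.

Final answer: 32.91 minutes past 3:00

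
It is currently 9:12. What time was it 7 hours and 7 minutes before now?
Starting time: 9:12 = 552 total minutes past 12:00
Subtracting: 7 hours and 7 minutes = 427 minutes
552 - 427 = 125 minutes
= 2 hours and 5 minutes past 12:00 = 2:05

Final answer: 2:05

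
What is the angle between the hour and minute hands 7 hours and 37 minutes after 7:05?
First find the time 7 hours and 37 minutes after 7:05.
Total minutes: 7 x 60 + 5 + 7 x 60 + 37 = 882.
882 mod 720 = 162 minutes = 2:42.
Now compute the angle at 2:42:
Hour hand: 2 x 30 + 42 x 0.5 = 81 degrees
Minute hand: 42 x 6 = 252 degrees
Difference: |81 - 252| = 171 degrees
The angle is 171 degrees

Final answer: 171 degrees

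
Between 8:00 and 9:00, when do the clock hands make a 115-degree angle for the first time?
At t minutes past 8:00, the hour hand is at 30 x 8 + 0.5t degrees and the minute hand is at 6t degrees.
The smaller angle between them is 115 degrees when |30H - 5.5t| = 115 or |30H - 5.5t| = 245.
With H = 8, solve 30 x 8 - 5.5t = +/- target for each target:
  t = (30 x 8 - 115) / 5.5 = 22.73
  t = (30 x 8 + 115) / 5.5 = 64.55 (outside (0, 60))
  t = (30 x 8 - 245) / 5.5 = -0.91 (outside (0, 60))
  t = (30 x 8 + 245) / 5.5 = 88.18 (outside (0, 60))
Valid solutions in (0, 60): {22.73} minutes.
The first occurrence is t = 22.73 minutes.
The hands form a 115-degree angle at 22.73 minutes past 8:00.

Final answer: 22.73 minutes past 8:00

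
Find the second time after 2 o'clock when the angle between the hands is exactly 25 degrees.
At t minutes past 2:00, the hour hand is at 30 x 2 + 0.5t degrees and the minute hand is at 6t degrees.
The smaller angle between them is 25 degrees when |30H - 5.5t| = 25 or |30H - 5.5t| = 335.
With H = 2, solve 30 x 2 - 5.5t = +/- target for each target:
  t = (30 x 2 - 25) / 5.5 = 6.36
  t = (30 x 2 + 25) / 5.5 = 15.45
  t = (30 x 2 - 335) / 5.5 = -50 (outside (0, 60))
  t = (30 x 2 + 335) / 5.5 = 71.82 (outside (0, 60))
Valid solutions in (0, 60): {6.36, 15.45} minutes.
The second occurrence is t = 15.45 minutes.
The hands form a 25-degree angle at 15.45 minutes past 2:00.

Final answer: 15.45 minutes past 2:00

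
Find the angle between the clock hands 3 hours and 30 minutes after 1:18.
First find the time 3 hours and 30 minutes after 1:18.
Total minutes: 1 x 60 + 18 + 3 x 60 + 30 = 288.
288 mod 720 = 288 minutes = 4:48.
Now compute the angle at 4:48:
Hour hand: 4 x 30 + 48 x 0.5 = 144 degrees
Minute hand: 48 x 6 = 288 degrees
Difference: |144 - 288| = 144 degrees
The angle is 144 degrees

Final answer: 144 degrees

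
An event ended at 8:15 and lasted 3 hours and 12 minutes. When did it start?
Starting time: 8:15 = 495 total minutes past 12:00
Subtracting: 3 hours and 12 minutes = 192 minutes
495 - 192 = 303 minutes
= 5 hours and 3 minutes past 12:00 = 5:03

Final answer: 5:03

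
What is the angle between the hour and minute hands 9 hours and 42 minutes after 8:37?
First find the time 9 hours and 42 minutes after 8:37.
Total minutes: 8 x 60 + 37 + 9 x 60 + 42 = 1099.
1099 mod 720 = 379 minutes = 6:19.
Now compute the angle at 6:19:
Hour hand: 6 x 30 + 19 x 0.5 = 189.5 degrees
Minute hand: 19 x 6 = 114 degrees
Difference: |189.5 - 114| = 75.5 degrees
The angle is 75.5 degrees

Final answer: 75.5 degrees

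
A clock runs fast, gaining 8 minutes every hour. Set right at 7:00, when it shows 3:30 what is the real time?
For every 60 true minutes, the faulty clock advances 68 minutes, so 1 faulty-clock minute corresponds to 60/68 true minutes.
From 7:00 to 3:30 on the faulty dial is 510 minutes.
True elapsed: 510 x 60/68 = 450 minutes = 7 hours and 30 minutes.
True time: 7:00 + 7 hours and 30 minutes = 2:30.

Final answer: 2:30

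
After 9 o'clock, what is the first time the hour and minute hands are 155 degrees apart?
At t minutes past 9:00, the hour hand is at 30 x 9 + 0.5t degrees and the minute hand is at 6t degrees.
The smaller angle between them is 155 degrees when |30H - 5.5t| = 155 or |30H - 5.5t| = 205.
With H = 9, solve 30 x 9 - 5.5t = +/- target for each target:
  t = (30 x 9 - 155) / 5.5 = 20.91
  t = (30 x 9 + 155) / 5.5 = 77.27 (outside (0, 60))
  t = (30 x 9 - 205) / 5.5 = 11.82
  t = (30 x 9 + 205) / 5.5 = 86.36 (outside (0, 60))
Valid solutions in (0, 60): {11.82, 20.91} minutes.
The first occurrence is t = 11.82 minutes.
The hands form a 155-degree angle at 11.82 minutes past 9:00.

Final answer: 11.82 minutes past 9:00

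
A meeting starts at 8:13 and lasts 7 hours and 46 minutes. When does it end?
Starting time: 8:13
Adding 46 minutes to 13 minutes: 13 + 46 = 59 minutes
Adding 7 hours: 8 + 7 = 15 - 12 = 3
Final time: 3:59

Final answer: 3:59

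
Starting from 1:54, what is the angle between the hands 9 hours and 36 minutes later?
First find the time 9 hours and 36 minutes after 1:54.
Total minutes: 1 x 60 + 54 + 9 x 60 + 36 = 690.
690 mod 720 = 690 minutes = 11:30.
Now compute the angle at 11:30:
Hour hand: 11 x 30 + 30 x 0.5 = 345 degrees
Minute hand: 30 x 6 = 180 degrees
Difference: |345 - 180| = 165 degrees
The angle is 165 degrees

Final answer: 165 degrees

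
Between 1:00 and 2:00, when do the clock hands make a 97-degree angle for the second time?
At t minutes past 1:00, the hour hand is at 30 x 1 + 0.5t degrees and the minute hand is at 6t degrees.
The smaller angle between them is 97 degrees when |30H - 5.5t| = 97 or |30H - 5.5t| = 263.
With H = 1, solve 30 x 1 - 5.5t = +/- target for each target:
  t = (30 x 1 - 97) / 5.5 = -12.18 (outside (0, 60))
  t = (30 x 1 + 97) / 5.5 = 23.09
  t = (30 x 1 - 263) / 5.5 = -42.36 (outside (0, 60))
  t = (30 x 1 + 263) / 5.5 = 53.27
Valid solutions in (0, 60): {23.09, 53.27} minutes.
The second occurrence is t = 53.27 minutes.
The hands form a 97-degree angle at 53.27 minutes past 1:00.

Final answer: 53.27 minutes past 1:00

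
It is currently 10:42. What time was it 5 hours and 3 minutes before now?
Starting time: 10:42 = 642 total minutes past 12:00
Subtracting: 5 hours and 3 minutes = 303 minutes
642 - 303 = 339 minutes
= 5 hours and 39 minutes past 12:00 = 5:39

Final answer: 5:39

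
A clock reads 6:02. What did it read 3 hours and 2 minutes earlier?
Starting time: 6:02 = 362 total minutes past 12:00
Subtracting: 3 hours and 2 minutes = 182 minutes
362 - 182 = 180 minutes
= 3 hours past 12:00 = 3:00

Final answer: 3:00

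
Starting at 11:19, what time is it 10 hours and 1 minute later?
Starting time: 11:19
Adding 1 minute to 19 minutes: 19 + 1 = 20 minutes
Adding 10 hours: 11 + 10 = 21 - 12 = 9
Final time: 9:20

Final answer: 9:20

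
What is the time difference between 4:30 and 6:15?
From 4:30 to 6:15:
(6 x 60 + 15) - (4 x 60 + 30) = 375 - 270 = 105 minutes
= 1 hour and 45 minutes

Final answer: 1 hour and 45 minutes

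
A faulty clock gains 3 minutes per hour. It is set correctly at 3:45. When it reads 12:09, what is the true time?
For every 60 true minutes, the faulty clock advances 63 minutes, so 1 faulty-clock minute corresponds to 60/63 true minutes.
From 3:45 to 12:09 on the faulty dial is 504 minutes.
True elapsed: 504 x 60/63 = 480 minutes = 8 hours.
True time: 3:45 + 8 hours = 11:45.

Final answer: 11:45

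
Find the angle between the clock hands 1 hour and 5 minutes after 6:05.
First find the time 1 hour and 5 minutes after 6:05.
Total minutes: 6 x 60 + 5 + 1 x 60 + 5 = 430.
430 mod 720 = 430 minutes = 7:10.
Now compute the angle at 7:10:
Hour hand: 7 x 30 + 10 x 0.5 = 215 degrees
Minute hand: 10 x 6 = 60 degrees
Difference: |215 - 60| = 155 degrees
The angle is 155 degrees

Final answer: 155 degrees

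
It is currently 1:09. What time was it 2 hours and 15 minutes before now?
Starting time: 1:09 = 69 total minutes past 12:00
Subtracting: 2 hours and 15 minutes = 135 minutes
69 - 135 = -66 (negative, add 12 hours = 720) = 654 minutes
= 10 hours and 54 minutes past 12:00 = 10:54

Final answer: 10:54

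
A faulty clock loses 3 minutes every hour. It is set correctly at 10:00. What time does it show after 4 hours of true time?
For every 60 true minutes, the faulty clock advances 60 - 3 = 57 minutes.
True elapsed: 4 hours = 240 minutes.
Faulty clock advances: 240 x 57/60 = 228 minutes (drift: 12 minutes behind).
Shown time: 10:00 + 228 minutes = 1:48.

Final answer: 1:48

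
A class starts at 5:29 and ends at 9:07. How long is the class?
From 5:29 to 9:07:
(9 x 60 + 7) - (5 x 60 + 29) = 547 - 329 = 218 minutes
= 3 hours and 38 minutes

Final answer: 3 hours and 38 minutes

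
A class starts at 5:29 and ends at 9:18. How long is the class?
From 5:29 to 9:18:
(9 x 60 + 18) - (5 x 60 + 29) = 558 - 329 = 229 minutes
= 3 hours and 49 minutes

Final answer: 3 hours and 49 minutes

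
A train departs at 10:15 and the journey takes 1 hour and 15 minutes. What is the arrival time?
Starting time: 10:15
Adding 15 minutes to 15 minutes: 15 + 15 = 30 minutes
Adding 1 hour: 10 + 1 = 11
Final time: 11:30

Final answer: 11:30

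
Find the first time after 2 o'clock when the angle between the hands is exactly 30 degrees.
At t minutes past 2:00, the hour hand is at 30 x 2 + 0.5t degrees and the minute hand is at 6t degrees.
The smaller angle between them is 30 degrees when |30H - 5.5t| = 30 or |30H - 5.5t| = 330.
With H = 2, solve 30 x 2 - 5.5t = +/- target for each target:
  t = (30 x 2 - 30) / 5.5 = 5.45
  t = (30 x 2 + 30) / 5.5 = 16.36
  t = (30 x 2 - 330) / 5.5 = -49.09 (outside (0, 60))
  t = (30 x 2 + 330) / 5.5 = 70.91 (outside (0, 60))
Valid solutions in (0, 60): {5.45, 16.36} minutes.
The first occurrence is t = 5.45 minutes.
The hands form a 30-degree angle at 5.45 minutes past 2:00.

Final answer: 5.45 minutes past 2:00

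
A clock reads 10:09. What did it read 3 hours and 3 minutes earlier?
Starting time: 10:09 = 609 total minutes past 12:00
Subtracting: 3 hours and 3 minutes = 183 minutes
609 - 183 = 426 minutes
= 7 hours and 6 minutes past 12:00 = 7:06

Final answer: 7:06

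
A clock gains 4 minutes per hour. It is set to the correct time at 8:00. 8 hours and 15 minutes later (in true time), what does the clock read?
For every 60 true minutes, the faulty clock advances 60 + 4 = 64 minutes.
True elapsed: 8 hours and 15 minutes = 495 minutes.
Faulty clock advances: 495 x 64/60 = 528 minutes (drift: 33 minutes ahead).
Shown time: 8:00 + 528 minutes = 4:48.

Final answer: 4:48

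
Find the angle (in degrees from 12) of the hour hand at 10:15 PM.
The hour hand moves 30 degrees per hour and 0.5 degrees per minute.
At 10:15: (10) x 30 + 15 x 0.5 = 300 + 7.5 = 307.5 degrees

Final answer: 307.5 degrees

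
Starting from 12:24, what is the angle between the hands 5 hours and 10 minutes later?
First find the time 5 hours and 10 minutes after 12:24.
Total minutes: 12 x 60 + 24 + 5 x 60 + 10 = 1054.
1054 mod 720 = 334 minutes = 5:34.
Now compute the angle at 5:34:
Hour hand: 5 x 30 + 34 x 0.5 = 167 degrees
Minute hand: 34 x 6 = 204 degrees
Difference: |167 - 204| = 37 degrees
The angle is 37 degrees

Final answer: 37 degrees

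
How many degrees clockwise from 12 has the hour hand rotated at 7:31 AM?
The hour hand moves 30 degrees per hour and 0.5 degrees per minute.
At 7:31: (7) x 30 + 31 x 0.5 = 210 + 15.5 = 225.5 degrees

Final answer: 225.5 degrees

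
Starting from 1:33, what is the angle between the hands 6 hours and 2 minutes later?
First find the time 6 hours and 2 minutes after 1:33.
Total minutes: 1 x 60 + 33 + 6 x 60 + 2 = 455.
455 mod 720 = 455 minutes = 7:35.
Now compute the angle at 7:35:
Hour hand: 7 x 30 + 35 x 0.5 = 227.5 degrees
Minute hand: 35 x 6 = 210 degrees
Difference: |227.5 - 210| = 17.5 degrees
The angle is 17.5 degrees

Final answer: 17.5 degrees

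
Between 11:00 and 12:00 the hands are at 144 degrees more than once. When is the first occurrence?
At t minutes past 11:00, the hour hand is at 30 x 11 + 0.5t degrees and the minute hand is at 6t degrees.
The smaller angle between them is 144 degrees when |30H - 5.5t| = 144 or |30H - 5.5t| = 216.
With H = 11, solve 30 x 11 - 5.5t = +/- target for each target:
  t = (30 x 11 - 144) / 5.5 = 33.82
  t = (30 x 11 + 144) / 5.5 = 86.18 (outside (0, 60))
  t = (30 x 11 - 216) / 5.5 = 20.73
  t = (30 x 11 + 216) / 5.5 = 99.27 (outside (0, 60))
Valid solutions in (0, 60): {20.73, 33.82} minutes.
The first occurrence is t = 20.73 minutes.
The hands form a 144-degree angle at 20.73 minutes past 11:00.

Final answer: 20.73 minutes past 11:00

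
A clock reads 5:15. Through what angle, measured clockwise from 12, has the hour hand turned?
The hour hand moves 30 degrees per hour and 0.5 degrees per minute.
At 5:15: (5) x 30 + 15 x 0.5 = 150 + 7.5 = 157.5 degrees

Final answer: 157.5 degrees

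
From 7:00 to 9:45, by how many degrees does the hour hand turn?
The hour hand moves 0.5 degrees per minute.
Time elapsed: 9:45 - 7:00 = 165 minutes
Angular displacement: 165 x 0.5 = 82.5 degrees

Final answer: 82.5 degrees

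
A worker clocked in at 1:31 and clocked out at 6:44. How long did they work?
From 1:31 to 6:44:
(6 x 60 + 44) - (1 x 60 + 31) = 404 - 91 = 313 minutes
= 5 hours and 13 minutes

Final answer: 5 hours and 13 minutes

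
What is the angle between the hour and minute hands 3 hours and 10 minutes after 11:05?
First find the time 3 hours and 10 minutes after 11:05.
Total minutes: 11 x 60 + 5 + 3 x 60 + 10 = 855.
855 mod 720 = 135 minutes = 2:15.
Now compute the angle at 2:15:
Hour hand: 2 x 30 + 15 x 0.5 = 67.5 degrees
Minute hand: 15 x 6 = 90 degrees
Difference: |67.5 - 90| = 22.5 degrees
The angle is 22.5 degrees

Final answer: 22.5 degrees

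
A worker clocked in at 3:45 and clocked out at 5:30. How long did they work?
From 3:45 to 5:30:
(5 x 60 + 30) - (3 x 60 + 45) = 330 - 225 = 105 minutes
= 1 hour and 45 minutes

Final answer: 1 hour and 45 minutes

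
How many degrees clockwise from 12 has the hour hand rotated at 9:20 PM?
The hour hand moves 30 degrees per hour and 0.5 degrees per minute.
At 9:20: (9) x 30 + 20 x 0.5 = 270 + 10 = 280 degrees

Final answer: 280 degrees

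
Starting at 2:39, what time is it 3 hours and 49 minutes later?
Starting time: 2:39
Adding 49 minutes to 39 minutes: 39 + 49 = 88 minutes = 1 hour and 28 minutes
Adding 3 hours: 2 + 3 + 1 (carry) = 6
Final time: 6:28

Final answer: 6:28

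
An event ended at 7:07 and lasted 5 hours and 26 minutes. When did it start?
Starting time: 7:07 = 427 total minutes past 12:00
Subtracting: 5 hours and 26 minutes = 326 minutes
427 - 326 = 101 minutes
= 1 hour and 41 minutes past 12:00 = 1:41

Final answer: 1:41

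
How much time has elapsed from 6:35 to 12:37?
From 6:35 to 12:37:
(12 x 60 + 37) - (6 x 60 + 35) = 757 - 395 = 362 minutes
= 6 hours and 2 minutes

Final answer: 6 hours and 2 minutes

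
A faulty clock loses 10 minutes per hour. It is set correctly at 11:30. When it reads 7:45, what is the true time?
For every 60 true minutes, the faulty clock advances 50 minutes, so 1 faulty-clock minute corresponds to 60/50 true minutes.
From 11:30 to 7:45 on the faulty dial is 495 minutes.
True elapsed: 495 x 60/50 = 594 minutes = 9 hours and 54 minutes.
True time: 11:30 + 9 hours and 54 minutes = 9:24.

Final answer: 9:24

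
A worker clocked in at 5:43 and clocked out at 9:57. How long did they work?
From 5:43 to 9:57:
(9 x 60 + 57) - (5 x 60 + 43) = 597 - 343 = 254 minutes
= 4 hours and 14 minutes

Final answer: 4 hours and 14 minutes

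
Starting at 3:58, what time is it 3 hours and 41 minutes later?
Starting time: 3:58
Adding 41 minutes to 58 minutes: 58 + 41 = 99 minutes = 1 hour and 39 minutes
Adding 3 hours: 3 + 3 + 1 (carry) = 7
Final time: 7:39

Final answer: 7:39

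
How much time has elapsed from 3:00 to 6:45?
From 3:00 to 6:45:
(6 x 60 + 45) - (3 x 60 + 0) = 405 - 180 = 225 minutes
= 3 hours and 45 minutes

Final answer: 3 hours and 45 minutes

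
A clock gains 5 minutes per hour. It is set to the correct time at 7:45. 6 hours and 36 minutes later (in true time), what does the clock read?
For every 60 true minutes, the faulty clock advances 60 + 5 = 65 minutes.
True elapsed: 6 hours and 36 minutes = 396 minutes.
Faulty clock advances: 396 x 65/60 = 429 minutes (drift: 33 minutes ahead).
Shown time: 7:45 + 429 minutes = 2:54.

Final answer: 2:54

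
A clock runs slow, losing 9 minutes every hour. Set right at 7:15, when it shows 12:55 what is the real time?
For every 60 true minutes, the faulty clock advances 51 minutes, so 1 faulty-clock minute corresponds to 60/51 true minutes.
From 7:15 to 12:55 on the faulty dial is 340 minutes.
True elapsed: 340 x 60/51 = 400 minutes = 6 hours and 40 minutes.
True time: 7:15 + 6 hours and 40 minutes = 1:55.

Final answer: 1:55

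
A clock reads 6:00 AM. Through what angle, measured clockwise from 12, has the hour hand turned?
The hour hand moves 30 degrees per hour and 0.5 degrees per minute.
At 6:00: (6) x 30 + 0 x 0.5 = 180 + 0 = 180 degrees

Final answer: 180 degrees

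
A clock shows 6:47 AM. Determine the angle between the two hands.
Hour hand position: 6 x 30 + 47 x 0.5 = 203.5 degrees
Minute hand position: 47 x 6 = 282 degrees
Difference: |203.5 - 282| = 78.5 degrees
The angle between the hands is 78.5 degrees

Final answer: 78.5 degrees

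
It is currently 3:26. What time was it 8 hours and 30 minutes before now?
Starting time: 3:26 = 206 total minutes past 12:00
Subtracting: 8 hours and 30 minutes = 510 minutes
206 - 510 = -304 (negative, add 12 hours = 720) = 416 minutes
= 6 hours and 56 minutes past 12:00 = 6:56

Final answer: 6:56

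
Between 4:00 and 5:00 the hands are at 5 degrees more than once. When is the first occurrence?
At t minutes past 4:00, the hour hand is at 30 x 4 + 0.5t degrees and the minute hand is at 6t degrees.
The smaller angle between them is 5 degrees when |30H - 5.5t| = 5 or |30H - 5.5t| = 355.
With H = 4, solve 30 x 4 - 5.5t = +/- target for each target:
  t = (30 x 4 - 5) / 5.5 = 20.91
  t = (30 x 4 + 5) / 5.5 = 22.73
  t = (30 x 4 - 355) / 5.5 = -42.73 (outside (0, 60))
  t = (30 x 4 + 355) / 5.5 = 86.36 (outside (0, 60))
Valid solutions in (0, 60): {20.91, 22.73} minutes.
The first occurrence is t = 20.91 minutes.
The hands form a 5-degree angle at 20.91 minutes past 4:00.

Final answer: 20.91 minutes past 4:00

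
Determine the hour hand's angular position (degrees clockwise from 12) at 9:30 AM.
The hour hand moves 30 degrees per hour and 0.5 degrees per minute.
At 9:30: (9) x 30 + 30 x 0.5 = 270 + 15 = 285 degrees

Final answer: 285 degrees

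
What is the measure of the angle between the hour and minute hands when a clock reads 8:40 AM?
Hour hand position: 8 x 30 + 40 x 0.5 = 260 degrees
Minute hand position: 40 x 6 = 240 degrees
Difference: |260 - 240| = 20 degrees
The angle between the hands is 20 degrees

Final answer: 20 degrees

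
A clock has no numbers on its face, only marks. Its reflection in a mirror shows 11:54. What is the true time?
Reflection across the vertical (12-6) axis maps a hand at angle A degrees to (360 - A) degrees, which sends a reading of T minutes past 12:00 to (720 - T) minutes past 12:00.
Mirror reads 11:54 = 714 minutes past 12:00.
Actual time: (720 - 714) mod 720 = 6 minutes = 12:06.

Final answer: 12:06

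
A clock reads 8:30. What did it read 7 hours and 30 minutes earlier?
Starting time: 8:30 = 510 total minutes past 12:00
Subtracting: 7 hours and 30 minutes = 450 minutes
510 - 450 = 60 minutes
= 1 hour past 12:00 = 1:00

Final answer: 1:00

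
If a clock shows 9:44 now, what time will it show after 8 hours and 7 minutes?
Starting time: 9:44
Adding 7 minutes to 44 minutes: 44 + 7 = 51 minutes
Adding 8 hours: 9 + 8 = 17 - 12 = 5
Final time: 5:51

Final answer: 5:51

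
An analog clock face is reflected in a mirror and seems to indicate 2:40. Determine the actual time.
Reflection across the vertical (12-6) axis maps a hand at angle A degrees to (360 - A) degrees, which sends a reading of T minutes past 12:00 to (720 - T) minutes past 12:00.
Mirror reads 2:40 = 160 minutes past 12:00.
Actual time: (720 - 160) mod 720 = 560 minutes = 9:20.

Final answer: 9:20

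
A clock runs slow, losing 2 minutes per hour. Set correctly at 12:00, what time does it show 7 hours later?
For every 60 true minutes, the faulty clock advances 60 - 2 = 58 minutes.
True elapsed: 7 hours = 420 minutes.
Faulty clock advances: 420 x 58/60 = 406 minutes (drift: 14 minutes behind).
Shown time: 12:00 + 406 minutes = 6:46.

Final answer: 6:46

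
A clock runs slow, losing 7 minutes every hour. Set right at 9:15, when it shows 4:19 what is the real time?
For every 60 true minutes, the faulty clock advances 53 minutes, so 1 faulty-clock minute corresponds to 60/53 true minutes.
From 9:15 to 4:19 on the faulty dial is 424 minutes.
True elapsed: 424 x 60/53 = 480 minutes = 8 hours.
True time: 9:15 + 8 hours = 5:15.

Final answer: 5:15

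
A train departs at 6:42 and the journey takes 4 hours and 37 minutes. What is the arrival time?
Starting time: 6:42
Adding 37 minutes to 42 minutes: 42 + 37 = 79 minutes = 1 hour and 19 minutes
Adding 4 hours: 6 + 4 + 1 (carry) = 11
Final time: 11:19

Final answer: 11:19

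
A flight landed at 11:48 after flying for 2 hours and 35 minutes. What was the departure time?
Starting time: 11:48 = 708 total minutes past 12:00
Subtracting: 2 hours and 35 minutes = 155 minutes
708 - 155 = 553 minutes
= 9 hours and 13 minutes past 12:00 = 9:13

Final answer: 9:13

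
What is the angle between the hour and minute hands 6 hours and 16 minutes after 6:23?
First find the time 6 hours and 16 minutes after 6:23.
Total minutes: 6 x 60 + 23 + 6 x 60 + 16 = 759.
759 mod 720 = 39 minutes = 12:39.
Now compute the angle at 12:39:
Hour hand: 0 x 30 + 39 x 0.5 = 19.5 degrees
Minute hand: 39 x 6 = 234 degrees
Difference: |19.5 - 234| = 214.5 degrees
Smaller angle: 360 - 214.5 = 145.5 degrees

Final answer: 145.5 degrees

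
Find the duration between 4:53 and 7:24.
From 4:53 to 7:24:
(7 x 60 + 24) - (4 x 60 + 53) = 444 - 293 = 151 minutes
= 2 hours and 31 minutes

Final answer: 2 hours and 31 minutes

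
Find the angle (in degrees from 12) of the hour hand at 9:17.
The hour hand moves 30 degrees per hour and 0.5 degrees per minute.
At 9:17: (9) x 30 + 17 x 0.5 = 270 + 8.5 = 278.5 degrees

Final answer: 278.5 degrees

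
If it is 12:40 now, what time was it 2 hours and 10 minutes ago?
Starting time: 12:40 = 40 total minutes past 12:00
Subtracting: 2 hours and 10 minutes = 130 minutes
40 - 130 = -90 (negative, add 12 hours = 720) = 630 minutes
= 10 hours and 30 minutes past 12:00 = 10:30

Final answer: 10:30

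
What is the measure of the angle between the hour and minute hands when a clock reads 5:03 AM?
Hour hand position: 5 x 30 + 3 x 0.5 = 151.5 degrees
Minute hand position: 3 x 6 = 18 degrees
Difference: |151.5 - 18| = 133.5 degrees
The angle between the hands is 133.5 degrees

Final answer: 133.5 degrees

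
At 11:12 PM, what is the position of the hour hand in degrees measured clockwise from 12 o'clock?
The hour hand moves 30 degrees per hour and 0.5 degrees per minute.
At 11:12: (11) x 30 + 12 x 0.5 = 330 + 6 = 336 degrees

Final answer: 336 degrees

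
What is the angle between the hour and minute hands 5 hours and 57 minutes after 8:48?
First find the time 5 hours and 57 minutes after 8:48.
Total minutes: 8 x 60 + 48 + 5 x 60 + 57 = 885.
885 mod 720 = 165 minutes = 2:45.
Now compute the angle at 2:45:
Hour hand: 2 x 30 + 45 x 0.5 = 82.5 degrees
Minute hand: 45 x 6 = 270 degrees
Difference: |82.5 - 270| = 187.5 degrees
Smaller angle: 360 - 187.5 = 172.5 degrees

Final answer: 172.5 degrees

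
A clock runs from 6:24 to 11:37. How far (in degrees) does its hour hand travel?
The hour hand moves 0.5 degrees per minute.
Time elapsed: 11:37 - 6:24 = 313 minutes
Angular displacement: 313 x 0.5 = 156.5 degrees

Final answer: 156.5 degrees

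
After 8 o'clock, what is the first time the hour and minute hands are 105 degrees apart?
At t minutes past 8:00, the hour hand is at 30 x 8 + 0.5t degrees and the minute hand is at 6t degrees.
The smaller angle between them is 105 degrees when |30H - 5.5t| = 105 or |30H - 5.5t| = 255.
With H = 8, solve 30 x 8 - 5.5t = +/- target for each target:
  t = (30 x 8 - 105) / 5.5 = 24.55
  t = (30 x 8 + 105) / 5.5 = 62.73 (outside (0, 60))
  t = (30 x 8 - 255) / 5.5 = -2.73 (outside (0, 60))
  t = (30 x 8 + 255) / 5.5 = 90 (outside (0, 60))
Valid solutions in (0, 60): {24.55} minutes.
The first occurrence is t = 24.55 minutes.
The hands form a 105-degree angle at 24.55 minutes past 8:00.

Final answer: 24.55 minutes past 8:00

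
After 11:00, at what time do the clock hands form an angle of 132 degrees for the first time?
At t minutes past 11:00, the hour hand is at 30 x 11 + 0.5t degrees and the minute hand is at 6t degrees.
The smaller angle between them is 132 degrees when |30H - 5.5t| = 132 or |30H - 5.5t| = 228.
With H = 11, solve 30 x 11 - 5.5t = +/- target for each target:
  t = (30 x 11 - 132) / 5.5 = 36
  t = (30 x 11 + 132) / 5.5 = 84 (outside (0, 60))
  t = (30 x 11 - 228) / 5.5 = 18.55
  t = (30 x 11 + 228) / 5.5 = 101.45 (outside (0, 60))
Valid solutions in (0, 60): {18.55, 36} minutes.
The first occurrence is t = 18.55 minutes.
The hands form a 132-degree angle at 18.55 minutes past 11:00.

Final answer: 18.55 minutes past 11:00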